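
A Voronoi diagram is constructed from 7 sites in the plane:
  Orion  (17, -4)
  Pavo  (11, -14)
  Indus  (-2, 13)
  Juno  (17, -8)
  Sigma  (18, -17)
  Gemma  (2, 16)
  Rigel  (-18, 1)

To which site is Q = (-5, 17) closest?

Squared Euclidean distances:
d²(Q, Orion) = (-5−17)² + (17−(-4))² = 484 + 441 = 925
d²(Q, Pavo) = (-5−11)² + (17−(-14))² = 256 + 961 = 1217
d²(Q, Indus) = (-5−(-2))² + (17−13)² = 9 + 16 = 25
d²(Q, Juno) = (-5−17)² + (17−(-8))² = 484 + 625 = 1109
d²(Q, Sigma) = (-5−18)² + (17−(-17))² = 529 + 1156 = 1685
d²(Q, Gemma) = (-5−2)² + (17−16)² = 49 + 1 = 50
d²(Q, Rigel) = (-5−(-18))² + (17−1)² = 169 + 256 = 425
The smallest is to Indus, so Q lies in the Voronoi region of Indus.

Indus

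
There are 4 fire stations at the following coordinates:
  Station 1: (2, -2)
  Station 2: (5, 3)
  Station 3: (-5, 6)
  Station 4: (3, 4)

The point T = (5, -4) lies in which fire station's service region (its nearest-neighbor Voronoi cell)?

Since √ is increasing, it suffices to compare squared distances:
d²(T, Station 1) = (5−2)² + (-4−(-2))² = 9 + 4 = 13
d²(T, Station 2) = (5−5)² + (-4−3)² = 0 + 49 = 49
d²(T, Station 3) = (5−(-5))² + (-4−6)² = 100 + 100 = 200
d²(T, Station 4) = (5−3)² + (-4−4)² = 4 + 64 = 68
Station 1 is nearest.

Station 1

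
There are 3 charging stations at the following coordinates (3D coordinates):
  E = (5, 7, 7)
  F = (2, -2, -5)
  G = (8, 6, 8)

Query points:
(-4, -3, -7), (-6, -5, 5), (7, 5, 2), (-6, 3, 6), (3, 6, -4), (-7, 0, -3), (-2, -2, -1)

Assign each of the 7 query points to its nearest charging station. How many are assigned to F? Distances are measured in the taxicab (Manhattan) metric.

5

(-4, -3, -7) — d to each: E:33, F:9, G:36 → nearest is F
(-6, -5, 5) — d to each: E:25, F:21, G:28 → nearest is F
(7, 5, 2) — d to each: E:9, F:19, G:8 → nearest is G
(-6, 3, 6) — d to each: E:16, F:24, G:19 → nearest is E
(3, 6, -4) — d to each: E:14, F:10, G:17 → nearest is F
(-7, 0, -3) — d to each: E:29, F:13, G:32 → nearest is F
(-2, -2, -1) — d to each: E:24, F:8, G:27 → nearest is F
5 of the 7 points have F as nearest.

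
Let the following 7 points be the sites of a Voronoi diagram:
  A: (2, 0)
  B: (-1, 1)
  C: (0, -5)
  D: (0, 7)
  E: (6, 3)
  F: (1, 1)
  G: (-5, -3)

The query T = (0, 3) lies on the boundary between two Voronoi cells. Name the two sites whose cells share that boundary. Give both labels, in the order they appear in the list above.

Squared distances from T to each site:
|TA|² = (0−2)² + (3−0)² = 4 + 9 = 13
|TB|² = (0−(-1))² + (3−1)² = 1 + 4 = 5
|TC|² = (0−0)² + (3−(-5))² = 0 + 64 = 64
|TD|² = (0−0)² + (3−7)² = 0 + 16 = 16
|TE|² = (0−6)² + (3−3)² = 36 + 0 = 36
|TF|² = (0−1)² + (3−1)² = 1 + 4 = 5
|TG|² = (0−(-5))² + (3−(-3))² = 25 + 36 = 61
T is equidistant from B and F (both at squared distance 5), and every other site is strictly farther — so T lies on the B–F Voronoi edge.

B and F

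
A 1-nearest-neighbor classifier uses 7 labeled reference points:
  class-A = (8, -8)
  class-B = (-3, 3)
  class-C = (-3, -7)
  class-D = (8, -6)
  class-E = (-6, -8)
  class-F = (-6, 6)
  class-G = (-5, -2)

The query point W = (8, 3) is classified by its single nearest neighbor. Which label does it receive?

Compare squared distances (the ordering matches that of the actual distances):
d²(W, class-A) = (8−8)² + (3−(-8))² = 0 + 121 = 121
d²(W, class-B) = (8−(-3))² + (3−3)² = 121 + 0 = 121
d²(W, class-C) = (8−(-3))² + (3−(-7))² = 121 + 100 = 221
d²(W, class-D) = (8−8)² + (3−(-6))² = 0 + 81 = 81
d²(W, class-E) = (8−(-6))² + (3−(-8))² = 196 + 121 = 317
d²(W, class-F) = (8−(-6))² + (3−6)² = 196 + 9 = 205
d²(W, class-G) = (8−(-5))² + (3−(-2))² = 169 + 25 = 194
The smallest is to class-D, so W lies in the Voronoi region of class-D.

class-D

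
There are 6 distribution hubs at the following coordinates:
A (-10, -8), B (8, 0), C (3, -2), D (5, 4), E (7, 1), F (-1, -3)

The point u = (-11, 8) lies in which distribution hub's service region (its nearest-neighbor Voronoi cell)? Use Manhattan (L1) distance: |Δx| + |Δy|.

d(u,A) = |-11−(-10)| + |8−(-8)| = 1 + 16 = 17
d(u,B) = |-11−8| + |8−0| = 19 + 8 = 27
d(u,C) = |-11−3| + |8−(-2)| = 14 + 10 = 24
d(u,D) = |-11−5| + |8−4| = 16 + 4 = 20
d(u,E) = |-11−7| + |8−1| = 18 + 7 = 25
d(u,F) = |-11−(-1)| + |8−(-3)| = 10 + 11 = 21
A is nearest.

A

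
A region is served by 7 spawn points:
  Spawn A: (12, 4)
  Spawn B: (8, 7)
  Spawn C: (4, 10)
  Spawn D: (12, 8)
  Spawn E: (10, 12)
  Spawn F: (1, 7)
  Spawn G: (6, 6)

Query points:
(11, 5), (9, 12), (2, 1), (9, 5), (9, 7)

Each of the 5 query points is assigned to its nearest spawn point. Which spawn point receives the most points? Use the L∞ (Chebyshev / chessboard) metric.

(11, 5) — d to each: Spawn A:1, Spawn B:3, Spawn C:7, Spawn D:3, Spawn E:7, Spawn F:10, Spawn G:5 → nearest is Spawn A
(9, 12) — d to each: Spawn A:8, Spawn B:5, Spawn C:5, Spawn D:4, Spawn E:1, Spawn F:8, Spawn G:6 → nearest is Spawn E
(2, 1) — d to each: Spawn A:10, Spawn B:6, Spawn C:9, Spawn D:10, Spawn E:11, Spawn F:6, Spawn G:5 → nearest is Spawn G
(9, 5) — d to each: Spawn A:3, Spawn B:2, Spawn C:5, Spawn D:3, Spawn E:7, Spawn F:8, Spawn G:3 → nearest is Spawn B
(9, 7) — d to each: Spawn A:3, Spawn B:1, Spawn C:5, Spawn D:3, Spawn E:5, Spawn F:8, Spawn G:3 → nearest is Spawn B
Tally — Spawn A:1, Spawn B:2, Spawn E:1, Spawn G:1. Spawn B captures the most (2).

Spawn B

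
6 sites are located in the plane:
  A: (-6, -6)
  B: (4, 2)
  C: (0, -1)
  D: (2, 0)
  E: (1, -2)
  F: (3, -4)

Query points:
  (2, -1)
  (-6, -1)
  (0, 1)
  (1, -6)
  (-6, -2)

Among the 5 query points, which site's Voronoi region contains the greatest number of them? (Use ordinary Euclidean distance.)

A

(2, -1) — d² to each: A:89, B:13, C:4, D:1, E:2, F:10 → nearest is D
(-6, -1) — d² to each: A:25, B:109, C:36, D:65, E:50, F:90 → nearest is A
(0, 1) — d² to each: A:85, B:17, C:4, D:5, E:10, F:34 → nearest is C
(1, -6) — d² to each: A:49, B:73, C:26, D:37, E:16, F:8 → nearest is F
(-6, -2) — d² to each: A:16, B:116, C:37, D:68, E:49, F:85 → nearest is A
Tally — A:2, C:1, D:1, F:1. A captures the most (2).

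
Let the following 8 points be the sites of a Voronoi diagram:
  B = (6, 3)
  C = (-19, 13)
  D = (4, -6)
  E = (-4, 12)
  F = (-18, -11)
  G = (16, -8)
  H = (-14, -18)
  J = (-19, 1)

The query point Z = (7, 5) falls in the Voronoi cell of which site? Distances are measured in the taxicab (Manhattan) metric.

d(Z,B) = 1 + 2 = 3
d(Z,C) = 26 + 8 = 34
d(Z,D) = 3 + 11 = 14
d(Z,E) = 11 + 7 = 18
d(Z,F) = 25 + 16 = 41
d(Z,G) = 9 + 13 = 22
d(Z,H) = 21 + 23 = 44
d(Z,J) = 26 + 4 = 30
Minimum is at B.

B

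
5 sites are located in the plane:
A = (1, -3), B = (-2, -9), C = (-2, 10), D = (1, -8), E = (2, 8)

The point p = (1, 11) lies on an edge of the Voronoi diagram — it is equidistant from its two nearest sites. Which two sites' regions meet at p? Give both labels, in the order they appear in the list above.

C and E

Squared distances from p to each site:
|pA|² = 0 + 196 = 196
|pB|² = 9 + 400 = 409
|pC|² = 9 + 1 = 10
|pD|² = 0 + 361 = 361
|pE|² = 1 + 9 = 10
p is equidistant from C and E (both at squared distance 10), and every other site is strictly farther — so p lies on the C–E Voronoi edge.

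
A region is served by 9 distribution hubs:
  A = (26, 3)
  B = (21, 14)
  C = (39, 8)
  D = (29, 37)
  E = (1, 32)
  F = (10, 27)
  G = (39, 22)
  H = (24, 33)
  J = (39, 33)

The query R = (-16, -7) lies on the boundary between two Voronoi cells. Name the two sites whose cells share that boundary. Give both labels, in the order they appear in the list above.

Squared distances from R to each site:
|RA|² = (-16−26)² + (-7−3)² = 1764 + 100 = 1864
|RB|² = (-16−21)² + (-7−14)² = 1369 + 441 = 1810
|RC|² = (-16−39)² + (-7−8)² = 3025 + 225 = 3250
|RD|² = (-16−29)² + (-7−37)² = 2025 + 1936 = 3961
|RE|² = (-16−1)² + (-7−32)² = 289 + 1521 = 1810
|RF|² = (-16−10)² + (-7−27)² = 676 + 1156 = 1832
|RG|² = (-16−39)² + (-7−22)² = 3025 + 841 = 3866
|RH|² = (-16−24)² + (-7−33)² = 1600 + 1600 = 3200
|RJ|² = (-16−39)² + (-7−33)² = 3025 + 1600 = 4625
R is equidistant from B and E (both at squared distance 1810), and every other site is strictly farther — so R lies on the B–E Voronoi edge.

B and E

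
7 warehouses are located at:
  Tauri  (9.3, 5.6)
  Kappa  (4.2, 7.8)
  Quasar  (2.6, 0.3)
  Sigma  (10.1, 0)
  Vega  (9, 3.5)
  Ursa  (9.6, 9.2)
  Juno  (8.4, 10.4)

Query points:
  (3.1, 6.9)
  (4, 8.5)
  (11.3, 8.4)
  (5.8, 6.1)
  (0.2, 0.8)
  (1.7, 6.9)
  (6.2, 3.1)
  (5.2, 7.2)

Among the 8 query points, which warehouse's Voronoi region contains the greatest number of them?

(3.1, 6.9) — d² to each: Tauri:40.13, Kappa:2.02, Quasar:43.81, Sigma:96.61, Vega:46.37, Ursa:47.54, Juno:40.34 → nearest is Kappa
(4, 8.5) — d² to each: Tauri:36.5, Kappa:0.53, Quasar:69.2, Sigma:109.46, Vega:50, Ursa:31.85, Juno:22.97 → nearest is Kappa
(11.3, 8.4) — d² to each: Tauri:11.84, Kappa:50.77, Quasar:141.3, Sigma:72, Vega:29.3, Ursa:3.53, Juno:12.41 → nearest is Ursa
(5.8, 6.1) — d² to each: Tauri:12.5, Kappa:5.45, Quasar:43.88, Sigma:55.7, Vega:17, Ursa:24.05, Juno:25.25 → nearest is Kappa
(0.2, 0.8) — d² to each: Tauri:105.85, Kappa:65, Quasar:6.01, Sigma:98.65, Vega:84.73, Ursa:158.92, Juno:159.4 → nearest is Quasar
(1.7, 6.9) — d² to each: Tauri:59.45, Kappa:7.06, Quasar:44.37, Sigma:118.17, Vega:64.85, Ursa:67.7, Juno:57.14 → nearest is Kappa
(6.2, 3.1) — d² to each: Tauri:15.86, Kappa:26.09, Quasar:20.8, Sigma:24.82, Vega:8, Ursa:48.77, Juno:58.13 → nearest is Vega
(5.2, 7.2) — d² to each: Tauri:19.37, Kappa:1.36, Quasar:54.37, Sigma:75.85, Vega:28.13, Ursa:23.36, Juno:20.48 → nearest is Kappa
Tally — Kappa:5, Quasar:1, Vega:1, Ursa:1. Kappa captures the most (5).

Kappa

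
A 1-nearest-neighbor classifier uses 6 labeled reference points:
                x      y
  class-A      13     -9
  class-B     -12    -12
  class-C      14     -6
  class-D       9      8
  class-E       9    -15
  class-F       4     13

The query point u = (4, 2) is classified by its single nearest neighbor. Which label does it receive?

class-D

Squared Euclidean distances:
d²(u, class-A) = 81 + 121 = 202
d²(u, class-B) = 256 + 196 = 452
d²(u, class-C) = 100 + 64 = 164
d²(u, class-D) = 25 + 36 = 61
d²(u, class-E) = 25 + 289 = 314
d²(u, class-F) = 0 + 121 = 121
The smallest is to class-D, so u lies in the Voronoi region of class-D.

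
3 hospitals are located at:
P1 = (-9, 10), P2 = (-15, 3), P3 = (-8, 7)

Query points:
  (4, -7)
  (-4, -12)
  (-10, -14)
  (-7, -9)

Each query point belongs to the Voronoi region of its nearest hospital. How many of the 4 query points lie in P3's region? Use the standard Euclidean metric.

(4, -7) — d² to each: P1:458, P2:461, P3:340 → nearest is P3
(-4, -12) — d² to each: P1:509, P2:346, P3:377 → nearest is P2
(-10, -14) — d² to each: P1:577, P2:314, P3:445 → nearest is P2
(-7, -9) — d² to each: P1:365, P2:208, P3:257 → nearest is P2
1 of the 4 points has P3 as nearest.

1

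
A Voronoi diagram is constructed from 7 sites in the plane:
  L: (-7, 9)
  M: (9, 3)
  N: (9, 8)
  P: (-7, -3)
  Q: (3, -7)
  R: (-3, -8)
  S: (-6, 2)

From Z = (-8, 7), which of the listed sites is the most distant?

Q

Since √ is increasing, it suffices to compare squared distances:
|ZL|² = (-8−(-7))² + (7−9)² = 1 + 4 = 5
|ZM|² = (-8−9)² + (7−3)² = 289 + 16 = 305
|ZN|² = (-8−9)² + (7−8)² = 289 + 1 = 290
|ZP|² = (-8−(-7))² + (7−(-3))² = 1 + 100 = 101
|ZQ|² = (-8−3)² + (7−(-7))² = 121 + 196 = 317
|ZR|² = (-8−(-3))² + (7−(-8))² = 25 + 225 = 250
|ZS|² = (-8−(-6))² + (7−2)² = 4 + 25 = 29
The largest is to Q.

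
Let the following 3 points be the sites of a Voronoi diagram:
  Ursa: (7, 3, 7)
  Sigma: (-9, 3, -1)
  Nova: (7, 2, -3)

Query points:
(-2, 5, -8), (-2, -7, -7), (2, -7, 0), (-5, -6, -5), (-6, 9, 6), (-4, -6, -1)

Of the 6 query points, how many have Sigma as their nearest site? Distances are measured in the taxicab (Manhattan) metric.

(-2, 5, -8) — d to each: Ursa:26, Sigma:16, Nova:17 → nearest is Sigma
(-2, -7, -7) — d to each: Ursa:33, Sigma:23, Nova:22 → nearest is Nova
(2, -7, 0) — d to each: Ursa:22, Sigma:22, Nova:17 → nearest is Nova
(-5, -6, -5) — d to each: Ursa:33, Sigma:17, Nova:22 → nearest is Sigma
(-6, 9, 6) — d to each: Ursa:20, Sigma:16, Nova:29 → nearest is Sigma
(-4, -6, -1) — d to each: Ursa:28, Sigma:14, Nova:21 → nearest is Sigma
4 of the 6 points have Sigma as nearest.

4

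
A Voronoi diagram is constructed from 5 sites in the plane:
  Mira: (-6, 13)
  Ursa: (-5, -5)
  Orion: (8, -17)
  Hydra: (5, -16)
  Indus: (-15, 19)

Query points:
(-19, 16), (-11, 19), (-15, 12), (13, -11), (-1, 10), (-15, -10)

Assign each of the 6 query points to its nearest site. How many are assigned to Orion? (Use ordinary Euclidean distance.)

(-19, 16) — d² to each: Mira:178, Ursa:637, Orion:1818, Hydra:1600, Indus:25 → nearest is Indus
(-11, 19) — d² to each: Mira:61, Ursa:612, Orion:1657, Hydra:1481, Indus:16 → nearest is Indus
(-15, 12) — d² to each: Mira:82, Ursa:389, Orion:1370, Hydra:1184, Indus:49 → nearest is Indus
(13, -11) — d² to each: Mira:937, Ursa:360, Orion:61, Hydra:89, Indus:1684 → nearest is Orion
(-1, 10) — d² to each: Mira:34, Ursa:241, Orion:810, Hydra:712, Indus:277 → nearest is Mira
(-15, -10) — d² to each: Mira:610, Ursa:125, Orion:578, Hydra:436, Indus:841 → nearest is Ursa
1 of the 6 points has Orion as nearest.

1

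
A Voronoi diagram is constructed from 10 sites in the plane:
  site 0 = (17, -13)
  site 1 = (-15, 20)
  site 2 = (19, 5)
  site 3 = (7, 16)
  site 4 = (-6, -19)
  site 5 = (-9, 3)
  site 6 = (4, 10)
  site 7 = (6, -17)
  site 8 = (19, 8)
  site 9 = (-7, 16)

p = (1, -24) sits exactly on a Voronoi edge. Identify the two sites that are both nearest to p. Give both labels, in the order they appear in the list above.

Squared distances from p to each site:
d²(p, site 0) = (1−17)² + (-24−(-13))² = 256 + 121 = 377
d²(p, site 1) = (1−(-15))² + (-24−20)² = 256 + 1936 = 2192
d²(p, site 2) = (1−19)² + (-24−5)² = 324 + 841 = 1165
d²(p, site 3) = (1−7)² + (-24−16)² = 36 + 1600 = 1636
d²(p, site 4) = (1−(-6))² + (-24−(-19))² = 49 + 25 = 74
d²(p, site 5) = (1−(-9))² + (-24−3)² = 100 + 729 = 829
d²(p, site 6) = (1−4)² + (-24−10)² = 9 + 1156 = 1165
d²(p, site 7) = (1−6)² + (-24−(-17))² = 25 + 49 = 74
d²(p, site 8) = (1−19)² + (-24−8)² = 324 + 1024 = 1348
d²(p, site 9) = (1−(-7))² + (-24−16)² = 64 + 1600 = 1664
p is equidistant from site 4 and site 7 (both at squared distance 74), and every other site is strictly farther — so p lies on the site 4–site 7 Voronoi edge.

site 4 and site 7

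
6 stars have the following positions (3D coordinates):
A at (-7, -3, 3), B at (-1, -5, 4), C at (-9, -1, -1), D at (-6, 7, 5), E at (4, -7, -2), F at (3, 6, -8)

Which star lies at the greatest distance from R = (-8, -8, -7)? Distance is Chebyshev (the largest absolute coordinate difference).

d(R,A) = max(1, 5, 10) = 10
d(R,B) = max(7, 3, 11) = 11
d(R,C) = max(1, 7, 6) = 7
d(R,D) = max(2, 15, 12) = 15
d(R,E) = max(12, 1, 5) = 12
d(R,F) = max(11, 14, 1) = 14
The largest is to D.

D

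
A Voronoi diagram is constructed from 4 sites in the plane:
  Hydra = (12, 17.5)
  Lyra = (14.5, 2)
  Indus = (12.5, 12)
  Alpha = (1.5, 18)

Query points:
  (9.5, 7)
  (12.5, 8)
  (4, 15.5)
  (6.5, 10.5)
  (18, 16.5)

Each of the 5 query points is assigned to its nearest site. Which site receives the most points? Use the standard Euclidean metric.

Indus

(9.5, 7) — d² to each: Hydra:116.5, Lyra:50, Indus:34, Alpha:185 → nearest is Indus
(12.5, 8) — d² to each: Hydra:90.5, Lyra:40, Indus:16, Alpha:221 → nearest is Indus
(4, 15.5) — d² to each: Hydra:68, Lyra:292.5, Indus:84.5, Alpha:12.5 → nearest is Alpha
(6.5, 10.5) — d² to each: Hydra:79.25, Lyra:136.25, Indus:38.25, Alpha:81.25 → nearest is Indus
(18, 16.5) — d² to each: Hydra:37, Lyra:222.5, Indus:50.5, Alpha:274.5 → nearest is Hydra
Tally — Hydra:1, Indus:3, Alpha:1. Indus captures the most (3).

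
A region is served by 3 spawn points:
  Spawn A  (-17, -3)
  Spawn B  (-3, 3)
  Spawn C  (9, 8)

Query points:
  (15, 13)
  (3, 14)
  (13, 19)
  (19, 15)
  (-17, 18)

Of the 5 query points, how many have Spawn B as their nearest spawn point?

1

(15, 13) — d² to each: Spawn A:1280, Spawn B:424, Spawn C:61 → nearest is Spawn C
(3, 14) — d² to each: Spawn A:689, Spawn B:157, Spawn C:72 → nearest is Spawn C
(13, 19) — d² to each: Spawn A:1384, Spawn B:512, Spawn C:137 → nearest is Spawn C
(19, 15) — d² to each: Spawn A:1620, Spawn B:628, Spawn C:149 → nearest is Spawn C
(-17, 18) — d² to each: Spawn A:441, Spawn B:421, Spawn C:776 → nearest is Spawn B
1 of the 5 points has Spawn B as nearest.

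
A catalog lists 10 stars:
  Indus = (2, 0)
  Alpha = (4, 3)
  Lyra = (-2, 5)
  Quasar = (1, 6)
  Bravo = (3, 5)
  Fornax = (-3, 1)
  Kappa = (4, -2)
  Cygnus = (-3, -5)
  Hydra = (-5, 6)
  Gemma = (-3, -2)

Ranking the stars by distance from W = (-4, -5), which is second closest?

Gemma

Compare squared distances (the ordering matches that of the actual distances):
d²(W, Indus) = 36 + 25 = 61
d²(W, Alpha) = 64 + 64 = 128
d²(W, Lyra) = 4 + 100 = 104
d²(W, Quasar) = 25 + 121 = 146
d²(W, Bravo) = 49 + 100 = 149
d²(W, Fornax) = 1 + 36 = 37
d²(W, Kappa) = 64 + 9 = 73
d²(W, Cygnus) = 1 + 0 = 1
d²(W, Hydra) = 1 + 121 = 122
d²(W, Gemma) = 1 + 9 = 10
Sorted ascending: Cygnus, Gemma, Fornax, … — the second-nearest is Gemma.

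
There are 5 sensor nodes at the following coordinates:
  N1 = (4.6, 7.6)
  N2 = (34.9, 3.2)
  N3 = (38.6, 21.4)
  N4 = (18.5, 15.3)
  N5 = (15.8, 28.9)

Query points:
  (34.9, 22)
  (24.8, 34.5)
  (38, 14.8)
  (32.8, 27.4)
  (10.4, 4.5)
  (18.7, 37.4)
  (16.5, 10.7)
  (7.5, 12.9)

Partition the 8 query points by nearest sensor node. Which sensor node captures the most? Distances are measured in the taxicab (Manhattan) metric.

(34.9, 22) — d to each: N1:44.7, N2:18.8, N3:4.3, N4:23.1, N5:26 → nearest is N3
(24.8, 34.5) — d to each: N1:47.1, N2:41.4, N3:26.9, N4:25.5, N5:14.6 → nearest is N5
(38, 14.8) — d to each: N1:40.6, N2:14.7, N3:7.2, N4:20, N5:36.3 → nearest is N3
(32.8, 27.4) — d to each: N1:48, N2:26.3, N3:11.8, N4:26.4, N5:18.5 → nearest is N3
(10.4, 4.5) — d to each: N1:8.9, N2:25.8, N3:45.1, N4:18.9, N5:29.8 → nearest is N1
(18.7, 37.4) — d to each: N1:43.9, N2:50.4, N3:35.9, N4:22.3, N5:11.4 → nearest is N5
(16.5, 10.7) — d to each: N1:15, N2:25.9, N3:32.8, N4:6.6, N5:18.9 → nearest is N4
(7.5, 12.9) — d to each: N1:8.2, N2:37.1, N3:39.6, N4:13.4, N5:24.3 → nearest is N1
Tally — N1:2, N3:3, N4:1, N5:2. N3 captures the most (3).

N3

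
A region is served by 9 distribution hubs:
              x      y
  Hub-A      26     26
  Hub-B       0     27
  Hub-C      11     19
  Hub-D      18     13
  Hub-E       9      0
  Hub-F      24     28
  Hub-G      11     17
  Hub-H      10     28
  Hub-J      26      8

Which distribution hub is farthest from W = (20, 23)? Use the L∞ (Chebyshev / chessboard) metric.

Hub-E

d(W, Hub-A) = max(6, 3) = 6
d(W, Hub-B) = max(20, 4) = 20
d(W, Hub-C) = max(9, 4) = 9
d(W, Hub-D) = max(2, 10) = 10
d(W, Hub-E) = max(11, 23) = 23
d(W, Hub-F) = max(4, 5) = 5
d(W, Hub-G) = max(9, 6) = 9
d(W, Hub-H) = max(10, 5) = 10
d(W, Hub-J) = max(6, 15) = 15
The largest is to Hub-E.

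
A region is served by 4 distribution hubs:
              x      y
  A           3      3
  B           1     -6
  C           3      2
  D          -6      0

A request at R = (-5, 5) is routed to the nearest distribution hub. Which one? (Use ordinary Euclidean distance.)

D

Compare squared distances (the ordering matches that of the actual distances):
|RA|² = (-5−3)² + (5−3)² = 64 + 4 = 68
|RB|² = (-5−1)² + (5−(-6))² = 36 + 121 = 157
|RC|² = (-5−3)² + (5−2)² = 64 + 9 = 73
|RD|² = (-5−(-6))² + (5−0)² = 1 + 25 = 26
D is nearest.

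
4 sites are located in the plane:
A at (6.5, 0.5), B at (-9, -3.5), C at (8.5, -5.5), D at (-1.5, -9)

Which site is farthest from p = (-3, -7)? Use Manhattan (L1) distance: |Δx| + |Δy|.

d(p,A) = |-3−6.5| + |-7−0.5| = 9.5 + 7.5 = 17
d(p,B) = |-3−(-9)| + |-7−(-3.5)| = 6 + 3.5 = 9.5
d(p,C) = |-3−8.5| + |-7−(-5.5)| = 11.5 + 1.5 = 13
d(p,D) = |-3−(-1.5)| + |-7−(-9)| = 1.5 + 2 = 3.5
The largest is to A.

A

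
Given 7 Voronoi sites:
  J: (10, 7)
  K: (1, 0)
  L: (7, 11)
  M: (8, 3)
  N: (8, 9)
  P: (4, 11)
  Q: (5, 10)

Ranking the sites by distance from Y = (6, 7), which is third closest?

J

Compare squared distances (the ordering matches that of the actual distances):
|YJ|² = (6−10)² + (7−7)² = 16 + 0 = 16
|YK|² = (6−1)² + (7−0)² = 25 + 49 = 74
|YL|² = (6−7)² + (7−11)² = 1 + 16 = 17
|YM|² = (6−8)² + (7−3)² = 4 + 16 = 20
|YN|² = (6−8)² + (7−9)² = 4 + 4 = 8
|YP|² = (6−4)² + (7−11)² = 4 + 16 = 20
|YQ|² = (6−5)² + (7−10)² = 1 + 9 = 10
Sorted ascending: N, Q, J, L, … — the third-nearest is J.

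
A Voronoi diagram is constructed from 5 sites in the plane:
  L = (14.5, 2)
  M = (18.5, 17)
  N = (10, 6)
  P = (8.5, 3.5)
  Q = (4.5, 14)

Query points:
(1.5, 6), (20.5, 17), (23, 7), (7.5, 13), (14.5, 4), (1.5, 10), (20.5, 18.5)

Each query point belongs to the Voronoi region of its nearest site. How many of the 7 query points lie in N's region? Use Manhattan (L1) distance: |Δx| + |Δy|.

1

(1.5, 6) — d to each: L:17, M:28, N:8.5, P:9.5, Q:11 → nearest is N
(20.5, 17) — d to each: L:21, M:2, N:21.5, P:25.5, Q:19 → nearest is M
(23, 7) — d to each: L:13.5, M:14.5, N:14, P:18, Q:25.5 → nearest is L
(7.5, 13) — d to each: L:18, M:15, N:9.5, P:10.5, Q:4 → nearest is Q
(14.5, 4) — d to each: L:2, M:17, N:6.5, P:6.5, Q:20 → nearest is L
(1.5, 10) — d to each: L:21, M:24, N:12.5, P:13.5, Q:7 → nearest is Q
(20.5, 18.5) — d to each: L:22.5, M:3.5, N:23, P:27, Q:20.5 → nearest is M
1 of the 7 points has N as nearest.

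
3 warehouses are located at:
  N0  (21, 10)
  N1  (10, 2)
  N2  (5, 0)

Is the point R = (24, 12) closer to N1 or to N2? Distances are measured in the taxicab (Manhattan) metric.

d(R,N1) = |24−10| + |12−2| = 14 + 10 = 24
d(R,N2) = |24−5| + |12−0| = 19 + 12 = 31
24 < 31, so N1 is closer.

N1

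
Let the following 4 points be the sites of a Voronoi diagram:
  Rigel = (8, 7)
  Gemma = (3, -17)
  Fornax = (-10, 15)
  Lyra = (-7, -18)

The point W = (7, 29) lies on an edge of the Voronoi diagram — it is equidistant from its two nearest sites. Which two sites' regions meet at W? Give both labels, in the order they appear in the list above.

Squared distances from W to each site:
d²(W, Rigel) = (7−8)² + (29−7)² = 1 + 484 = 485
d²(W, Gemma) = (7−3)² + (29−(-17))² = 16 + 2116 = 2132
d²(W, Fornax) = (7−(-10))² + (29−15)² = 289 + 196 = 485
d²(W, Lyra) = (7−(-7))² + (29−(-18))² = 196 + 2209 = 2405
W is equidistant from Rigel and Fornax (both at squared distance 485), and every other site is strictly farther — so W lies on the Rigel–Fornax Voronoi edge.

Rigel and Fornax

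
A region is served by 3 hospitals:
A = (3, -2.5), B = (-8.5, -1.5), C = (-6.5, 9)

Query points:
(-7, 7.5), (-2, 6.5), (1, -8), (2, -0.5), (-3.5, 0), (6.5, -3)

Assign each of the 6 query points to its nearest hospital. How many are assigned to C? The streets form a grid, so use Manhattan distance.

(-7, 7.5) — d to each: A:20, B:10.5, C:2 → nearest is C
(-2, 6.5) — d to each: A:14, B:14.5, C:7 → nearest is C
(1, -8) — d to each: A:7.5, B:16, C:24.5 → nearest is A
(2, -0.5) — d to each: A:3, B:11.5, C:18 → nearest is A
(-3.5, 0) — d to each: A:9, B:6.5, C:12 → nearest is B
(6.5, -3) — d to each: A:4, B:16.5, C:25 → nearest is A
2 of the 6 points have C as nearest.

2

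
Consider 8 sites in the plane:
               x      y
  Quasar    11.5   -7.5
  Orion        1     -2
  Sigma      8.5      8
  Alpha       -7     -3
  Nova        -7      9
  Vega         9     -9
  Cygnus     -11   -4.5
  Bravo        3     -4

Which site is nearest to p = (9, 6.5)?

Since √ is increasing, it suffices to compare squared distances:
d²(p, Quasar) = (9−11.5)² + (6.5−(-7.5))² = 6.25 + 196 = 202.25
d²(p, Orion) = (9−1)² + (6.5−(-2))² = 64 + 72.25 = 136.25
d²(p, Sigma) = (9−8.5)² + (6.5−8)² = 0.25 + 2.25 = 2.5
d²(p, Alpha) = (9−(-7))² + (6.5−(-3))² = 256 + 90.25 = 346.25
d²(p, Nova) = (9−(-7))² + (6.5−9)² = 256 + 6.25 = 262.25
d²(p, Vega) = (9−9)² + (6.5−(-9))² = 0 + 240.25 = 240.25
d²(p, Cygnus) = (9−(-11))² + (6.5−(-4.5))² = 400 + 121 = 521
d²(p, Bravo) = (9−3)² + (6.5−(-4))² = 36 + 110.25 = 146.25
The smallest is to Sigma, so p lies in the Voronoi region of Sigma.

Sigma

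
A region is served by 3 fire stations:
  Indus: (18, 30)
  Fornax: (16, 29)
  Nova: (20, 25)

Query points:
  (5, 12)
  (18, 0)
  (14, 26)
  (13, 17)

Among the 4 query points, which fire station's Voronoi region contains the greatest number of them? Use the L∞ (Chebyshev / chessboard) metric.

(5, 12) — d to each: Indus:18, Fornax:17, Nova:15 → nearest is Nova
(18, 0) — d to each: Indus:30, Fornax:29, Nova:25 → nearest is Nova
(14, 26) — d to each: Indus:4, Fornax:3, Nova:6 → nearest is Fornax
(13, 17) — d to each: Indus:13, Fornax:12, Nova:8 → nearest is Nova
Tally — Fornax:1, Nova:3. Nova captures the most (3).

Nova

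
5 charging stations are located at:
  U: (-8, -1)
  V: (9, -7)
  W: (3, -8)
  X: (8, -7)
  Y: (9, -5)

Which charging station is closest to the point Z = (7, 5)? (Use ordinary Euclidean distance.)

Since √ is increasing, it suffices to compare squared distances:
|ZU|² = (7−(-8))² + (5−(-1))² = 225 + 36 = 261
|ZV|² = (7−9)² + (5−(-7))² = 4 + 144 = 148
|ZW|² = (7−3)² + (5−(-8))² = 16 + 169 = 185
|ZX|² = (7−8)² + (5−(-7))² = 1 + 144 = 145
|ZY|² = (7−9)² + (5−(-5))² = 4 + 100 = 104
The smallest is to Y, so Z lies in the Voronoi region of Y.

Y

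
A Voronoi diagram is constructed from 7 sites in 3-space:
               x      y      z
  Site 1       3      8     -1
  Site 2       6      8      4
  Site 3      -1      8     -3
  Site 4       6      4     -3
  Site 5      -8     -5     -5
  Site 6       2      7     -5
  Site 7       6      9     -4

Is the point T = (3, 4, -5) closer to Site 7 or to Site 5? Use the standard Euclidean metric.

Compare squared distances:
d²(T, Site 7) = (3−6)² + (4−9)² + (-5−(-4))² = 9 + 25 + 1 = 35
d²(T, Site 5) = (3−(-8))² + (4−(-5))² + (-5−(-5))² = 121 + 81 + 0 = 202
35 < 202, so Site 7 is closer.

Site 7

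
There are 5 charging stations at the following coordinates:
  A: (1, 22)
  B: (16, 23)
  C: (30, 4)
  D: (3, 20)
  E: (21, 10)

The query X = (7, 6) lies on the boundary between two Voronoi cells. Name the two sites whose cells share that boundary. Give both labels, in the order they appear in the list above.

Squared distances from X to each site:
|XA|² = (7−1)² + (6−22)² = 36 + 256 = 292
|XB|² = (7−16)² + (6−23)² = 81 + 289 = 370
|XC|² = (7−30)² + (6−4)² = 529 + 4 = 533
|XD|² = (7−3)² + (6−20)² = 16 + 196 = 212
|XE|² = (7−21)² + (6−10)² = 196 + 16 = 212
X is equidistant from D and E (both at squared distance 212), and every other site is strictly farther — so X lies on the D–E Voronoi edge.

D and E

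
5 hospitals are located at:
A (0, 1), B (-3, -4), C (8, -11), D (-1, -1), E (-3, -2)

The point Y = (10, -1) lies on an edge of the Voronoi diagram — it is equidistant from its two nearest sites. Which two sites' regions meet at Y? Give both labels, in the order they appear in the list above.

A and C

Squared distances from Y to each site:
|YA|² = 100 + 4 = 104
|YB|² = 169 + 9 = 178
|YC|² = 4 + 100 = 104
|YD|² = 121 + 0 = 121
|YE|² = 169 + 1 = 170
Y is equidistant from A and C (both at squared distance 104), and every other site is strictly farther — so Y lies on the A–C Voronoi edge.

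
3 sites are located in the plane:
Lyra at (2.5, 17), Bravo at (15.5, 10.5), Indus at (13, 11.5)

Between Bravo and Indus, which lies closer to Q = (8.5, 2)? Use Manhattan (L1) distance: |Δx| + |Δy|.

d(Q, Bravo) = |8.5−15.5| + |2−10.5| = 7 + 8.5 = 15.5
d(Q, Indus) = |8.5−13| + |2−11.5| = 4.5 + 9.5 = 14
15.5 > 14, so Indus is closer.

Indus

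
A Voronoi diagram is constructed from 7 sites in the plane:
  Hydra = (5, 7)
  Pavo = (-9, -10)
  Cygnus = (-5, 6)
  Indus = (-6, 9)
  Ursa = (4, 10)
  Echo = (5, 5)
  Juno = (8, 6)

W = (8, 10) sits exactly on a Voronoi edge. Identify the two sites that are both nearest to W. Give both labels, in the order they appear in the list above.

Squared distances from W to each site:
d²(W, Hydra) = 9 + 9 = 18
d²(W, Pavo) = 289 + 400 = 689
d²(W, Cygnus) = 169 + 16 = 185
d²(W, Indus) = 196 + 1 = 197
d²(W, Ursa) = 16 + 0 = 16
d²(W, Echo) = 9 + 25 = 34
d²(W, Juno) = 0 + 16 = 16
W is equidistant from Ursa and Juno (both at squared distance 16), and every other site is strictly farther — so W lies on the Ursa–Juno Voronoi edge.

Ursa and Juno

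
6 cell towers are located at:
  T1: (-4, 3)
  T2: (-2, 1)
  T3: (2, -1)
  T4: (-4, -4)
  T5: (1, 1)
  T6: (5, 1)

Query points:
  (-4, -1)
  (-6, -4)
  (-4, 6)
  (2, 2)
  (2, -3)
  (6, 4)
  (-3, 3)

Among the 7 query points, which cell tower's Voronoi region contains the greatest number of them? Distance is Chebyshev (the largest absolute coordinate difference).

T1

(-4, -1) — d to each: T1:4, T2:2, T3:6, T4:3, T5:5, T6:9 → nearest is T2
(-6, -4) — d to each: T1:7, T2:5, T3:8, T4:2, T5:7, T6:11 → nearest is T4
(-4, 6) — d to each: T1:3, T2:5, T3:7, T4:10, T5:5, T6:9 → nearest is T1
(2, 2) — d to each: T1:6, T2:4, T3:3, T4:6, T5:1, T6:3 → nearest is T5
(2, -3) — d to each: T1:6, T2:4, T3:2, T4:6, T5:4, T6:4 → nearest is T3
(6, 4) — d to each: T1:10, T2:8, T3:5, T4:10, T5:5, T6:3 → nearest is T6
(-3, 3) — d to each: T1:1, T2:2, T3:5, T4:7, T5:4, T6:8 → nearest is T1
Tally — T1:2, T2:1, T3:1, T4:1, T5:1, T6:1. T1 captures the most (2).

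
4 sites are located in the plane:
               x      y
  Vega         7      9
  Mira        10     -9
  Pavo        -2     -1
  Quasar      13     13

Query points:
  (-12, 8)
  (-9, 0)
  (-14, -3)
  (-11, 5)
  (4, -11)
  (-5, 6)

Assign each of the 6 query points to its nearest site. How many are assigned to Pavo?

5

(-12, 8) — d² to each: Vega:362, Mira:773, Pavo:181, Quasar:650 → nearest is Pavo
(-9, 0) — d² to each: Vega:337, Mira:442, Pavo:50, Quasar:653 → nearest is Pavo
(-14, -3) — d² to each: Vega:585, Mira:612, Pavo:148, Quasar:985 → nearest is Pavo
(-11, 5) — d² to each: Vega:340, Mira:637, Pavo:117, Quasar:640 → nearest is Pavo
(4, -11) — d² to each: Vega:409, Mira:40, Pavo:136, Quasar:657 → nearest is Mira
(-5, 6) — d² to each: Vega:153, Mira:450, Pavo:58, Quasar:373 → nearest is Pavo
5 of the 6 points have Pavo as nearest.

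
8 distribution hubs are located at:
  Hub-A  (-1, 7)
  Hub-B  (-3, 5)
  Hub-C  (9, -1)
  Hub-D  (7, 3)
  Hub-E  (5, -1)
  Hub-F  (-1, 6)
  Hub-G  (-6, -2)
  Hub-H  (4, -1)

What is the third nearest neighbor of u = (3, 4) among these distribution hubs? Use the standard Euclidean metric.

Squared Euclidean distances:
d²(u, Hub-A) = (3−(-1))² + (4−7)² = 16 + 9 = 25
d²(u, Hub-B) = (3−(-3))² + (4−5)² = 36 + 1 = 37
d²(u, Hub-C) = (3−9)² + (4−(-1))² = 36 + 25 = 61
d²(u, Hub-D) = (3−7)² + (4−3)² = 16 + 1 = 17
d²(u, Hub-E) = (3−5)² + (4−(-1))² = 4 + 25 = 29
d²(u, Hub-F) = (3−(-1))² + (4−6)² = 16 + 4 = 20
d²(u, Hub-G) = (3−(-6))² + (4−(-2))² = 81 + 36 = 117
d²(u, Hub-H) = (3−4)² + (4−(-1))² = 1 + 25 = 26
Sorted ascending: Hub-D, Hub-F, Hub-A, Hub-H, … — the third-nearest is Hub-A.

Hub-A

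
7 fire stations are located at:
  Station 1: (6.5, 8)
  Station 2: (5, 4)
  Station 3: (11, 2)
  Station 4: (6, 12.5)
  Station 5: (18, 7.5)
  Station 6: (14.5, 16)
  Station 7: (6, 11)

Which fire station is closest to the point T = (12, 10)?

Station 1

Compare squared distances (the ordering matches that of the actual distances):
d²(T, Station 1) = (12−6.5)² + (10−8)² = 30.25 + 4 = 34.25
d²(T, Station 2) = (12−5)² + (10−4)² = 49 + 36 = 85
d²(T, Station 3) = (12−11)² + (10−2)² = 1 + 64 = 65
d²(T, Station 4) = (12−6)² + (10−12.5)² = 36 + 6.25 = 42.25
d²(T, Station 5) = (12−18)² + (10−7.5)² = 36 + 6.25 = 42.25
d²(T, Station 6) = (12−14.5)² + (10−16)² = 6.25 + 36 = 42.25
d²(T, Station 7) = (12−6)² + (10−11)² = 36 + 1 = 37
The smallest is to Station 1, so T lies in the Voronoi region of Station 1.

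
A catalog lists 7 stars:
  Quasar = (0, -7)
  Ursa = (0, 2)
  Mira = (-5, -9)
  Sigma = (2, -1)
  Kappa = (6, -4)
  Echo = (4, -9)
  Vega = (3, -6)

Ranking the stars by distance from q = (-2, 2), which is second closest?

Sigma

Squared Euclidean distances:
d²(q, Quasar) = (-2−0)² + (2−(-7))² = 4 + 81 = 85
d²(q, Ursa) = (-2−0)² + (2−2)² = 4 + 0 = 4
d²(q, Mira) = (-2−(-5))² + (2−(-9))² = 9 + 121 = 130
d²(q, Sigma) = (-2−2)² + (2−(-1))² = 16 + 9 = 25
d²(q, Kappa) = (-2−6)² + (2−(-4))² = 64 + 36 = 100
d²(q, Echo) = (-2−4)² + (2−(-9))² = 36 + 121 = 157
d²(q, Vega) = (-2−3)² + (2−(-6))² = 25 + 64 = 89
Sorted ascending: Ursa, Sigma, Quasar, … — the second-nearest is Sigma.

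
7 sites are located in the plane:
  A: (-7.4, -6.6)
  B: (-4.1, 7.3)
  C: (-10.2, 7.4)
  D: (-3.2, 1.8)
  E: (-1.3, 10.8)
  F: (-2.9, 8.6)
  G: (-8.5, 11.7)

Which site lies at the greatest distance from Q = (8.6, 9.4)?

Compare squared distances (the ordering matches that of the actual distances):
|QA|² = (8.6−(-7.4))² + (9.4−(-6.6))² = 256 + 256 = 512
|QB|² = (8.6−(-4.1))² + (9.4−7.3)² = 161.29 + 4.41 = 165.7
|QC|² = (8.6−(-10.2))² + (9.4−7.4)² = 353.44 + 4 = 357.44
|QD|² = (8.6−(-3.2))² + (9.4−1.8)² = 139.24 + 57.76 = 197
|QE|² = (8.6−(-1.3))² + (9.4−10.8)² = 98.01 + 1.96 = 99.97
|QF|² = (8.6−(-2.9))² + (9.4−8.6)² = 132.25 + 0.64 = 132.89
|QG|² = (8.6−(-8.5))² + (9.4−11.7)² = 292.41 + 5.29 = 297.7
The largest is to A.

A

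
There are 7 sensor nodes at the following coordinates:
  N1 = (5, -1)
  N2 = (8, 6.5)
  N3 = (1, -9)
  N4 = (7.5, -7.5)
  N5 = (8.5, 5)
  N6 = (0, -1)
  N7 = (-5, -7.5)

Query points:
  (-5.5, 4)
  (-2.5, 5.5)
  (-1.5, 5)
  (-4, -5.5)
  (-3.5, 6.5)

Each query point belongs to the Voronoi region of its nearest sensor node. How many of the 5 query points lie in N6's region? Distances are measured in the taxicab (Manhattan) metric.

4

(-5.5, 4) — d to each: N1:15.5, N2:16, N3:19.5, N4:24.5, N5:15, N6:10.5, N7:12 → nearest is N6
(-2.5, 5.5) — d to each: N1:14, N2:11.5, N3:18, N4:23, N5:11.5, N6:9, N7:15.5 → nearest is N6
(-1.5, 5) — d to each: N1:12.5, N2:11, N3:16.5, N4:21.5, N5:10, N6:7.5, N7:16 → nearest is N6
(-4, -5.5) — d to each: N1:13.5, N2:24, N3:8.5, N4:13.5, N5:23, N6:8.5, N7:3 → nearest is N7
(-3.5, 6.5) — d to each: N1:16, N2:11.5, N3:20, N4:25, N5:13.5, N6:11, N7:15.5 → nearest is N6
4 of the 5 points have N6 as nearest.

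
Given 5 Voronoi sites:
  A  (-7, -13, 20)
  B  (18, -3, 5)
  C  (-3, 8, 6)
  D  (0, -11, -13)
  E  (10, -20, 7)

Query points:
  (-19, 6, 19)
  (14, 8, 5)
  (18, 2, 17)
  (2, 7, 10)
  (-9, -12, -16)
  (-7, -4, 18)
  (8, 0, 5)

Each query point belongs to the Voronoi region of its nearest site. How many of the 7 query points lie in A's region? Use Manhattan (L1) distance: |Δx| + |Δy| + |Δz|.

1

(-19, 6, 19) — d to each: A:32, B:60, C:31, D:68, E:67 → nearest is C
(14, 8, 5) — d to each: A:57, B:15, C:18, D:51, E:34 → nearest is B
(18, 2, 17) — d to each: A:43, B:17, C:38, D:61, E:40 → nearest is B
(2, 7, 10) — d to each: A:39, B:31, C:10, D:43, E:38 → nearest is C
(-9, -12, -16) — d to each: A:39, B:57, C:48, D:13, E:50 → nearest is D
(-7, -4, 18) — d to each: A:11, B:39, C:28, D:45, E:44 → nearest is A
(8, 0, 5) — d to each: A:43, B:13, C:20, D:37, E:24 → nearest is B
1 of the 7 points has A as nearest.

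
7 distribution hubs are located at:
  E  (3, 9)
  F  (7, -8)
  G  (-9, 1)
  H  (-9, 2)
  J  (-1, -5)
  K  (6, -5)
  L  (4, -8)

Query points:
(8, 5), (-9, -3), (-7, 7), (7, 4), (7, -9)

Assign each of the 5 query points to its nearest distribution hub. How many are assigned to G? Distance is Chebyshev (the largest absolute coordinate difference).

(8, 5) — d to each: E:5, F:13, G:17, H:17, J:10, K:10, L:13 → nearest is E
(-9, -3) — d to each: E:12, F:16, G:4, H:5, J:8, K:15, L:13 → nearest is G
(-7, 7) — d to each: E:10, F:15, G:6, H:5, J:12, K:13, L:15 → nearest is H
(7, 4) — d to each: E:5, F:12, G:16, H:16, J:9, K:9, L:12 → nearest is E
(7, -9) — d to each: E:18, F:1, G:16, H:16, J:8, K:4, L:3 → nearest is F
1 of the 5 points has G as nearest.

1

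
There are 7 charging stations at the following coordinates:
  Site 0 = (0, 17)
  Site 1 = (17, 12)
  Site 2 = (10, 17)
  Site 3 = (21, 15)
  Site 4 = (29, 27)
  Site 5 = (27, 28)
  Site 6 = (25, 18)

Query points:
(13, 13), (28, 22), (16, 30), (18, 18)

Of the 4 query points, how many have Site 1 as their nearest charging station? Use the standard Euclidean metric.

1

(13, 13) — d² to each: Site 0:185, Site 1:17, Site 2:25, Site 3:68, Site 4:452, Site 5:421, Site 6:169 → nearest is Site 1
(28, 22) — d² to each: Site 0:809, Site 1:221, Site 2:349, Site 3:98, Site 4:26, Site 5:37, Site 6:25 → nearest is Site 6
(16, 30) — d² to each: Site 0:425, Site 1:325, Site 2:205, Site 3:250, Site 4:178, Site 5:125, Site 6:225 → nearest is Site 5
(18, 18) — d² to each: Site 0:325, Site 1:37, Site 2:65, Site 3:18, Site 4:202, Site 5:181, Site 6:49 → nearest is Site 3
1 of the 4 points has Site 1 as nearest.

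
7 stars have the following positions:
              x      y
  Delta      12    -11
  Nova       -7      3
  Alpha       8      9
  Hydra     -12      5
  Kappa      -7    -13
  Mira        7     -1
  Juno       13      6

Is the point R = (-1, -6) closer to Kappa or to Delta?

Kappa

Compare squared distances:
d²(R, Kappa) = (-1−(-7))² + (-6−(-13))² = 36 + 49 = 85
d²(R, Delta) = (-1−12)² + (-6−(-11))² = 169 + 25 = 194
85 < 194, so Kappa is closer.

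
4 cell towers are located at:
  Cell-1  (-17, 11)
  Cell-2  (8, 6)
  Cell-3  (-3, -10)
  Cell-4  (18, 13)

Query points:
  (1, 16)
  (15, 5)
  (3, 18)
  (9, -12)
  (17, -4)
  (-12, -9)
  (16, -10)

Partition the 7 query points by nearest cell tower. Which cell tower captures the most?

Cell-2

(1, 16) — d² to each: Cell-1:349, Cell-2:149, Cell-3:692, Cell-4:298 → nearest is Cell-2
(15, 5) — d² to each: Cell-1:1060, Cell-2:50, Cell-3:549, Cell-4:73 → nearest is Cell-2
(3, 18) — d² to each: Cell-1:449, Cell-2:169, Cell-3:820, Cell-4:250 → nearest is Cell-2
(9, -12) — d² to each: Cell-1:1205, Cell-2:325, Cell-3:148, Cell-4:706 → nearest is Cell-3
(17, -4) — d² to each: Cell-1:1381, Cell-2:181, Cell-3:436, Cell-4:290 → nearest is Cell-2
(-12, -9) — d² to each: Cell-1:425, Cell-2:625, Cell-3:82, Cell-4:1384 → nearest is Cell-3
(16, -10) — d² to each: Cell-1:1530, Cell-2:320, Cell-3:361, Cell-4:533 → nearest is Cell-2
Tally — Cell-2:5, Cell-3:2. Cell-2 captures the most (5).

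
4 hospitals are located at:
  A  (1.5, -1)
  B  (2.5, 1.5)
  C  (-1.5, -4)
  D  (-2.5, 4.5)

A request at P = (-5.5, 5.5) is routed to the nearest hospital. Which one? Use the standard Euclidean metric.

D

Compare squared distances (the ordering matches that of the actual distances):
|PA|² = (-5.5−1.5)² + (5.5−(-1))² = 49 + 42.25 = 91.25
|PB|² = (-5.5−2.5)² + (5.5−1.5)² = 64 + 16 = 80
|PC|² = (-5.5−(-1.5))² + (5.5−(-4))² = 16 + 90.25 = 106.25
|PD|² = (-5.5−(-2.5))² + (5.5−4.5)² = 9 + 1 = 10
D is nearest.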